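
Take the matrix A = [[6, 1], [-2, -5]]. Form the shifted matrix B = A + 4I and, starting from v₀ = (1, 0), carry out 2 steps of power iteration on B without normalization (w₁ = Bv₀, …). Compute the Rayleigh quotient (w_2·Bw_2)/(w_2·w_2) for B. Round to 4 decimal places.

9.8187

B = A + 4I has rows (10, 1); (-2, -1)
w1 = Bv₀ = (10, -2)
w2 = Bw1 = (98, -18)
Bw2 = (962, -178)
w2·Bw2 = 97480; w2·w2 = 9928; μ ≈ 97480/9928 = 9.8187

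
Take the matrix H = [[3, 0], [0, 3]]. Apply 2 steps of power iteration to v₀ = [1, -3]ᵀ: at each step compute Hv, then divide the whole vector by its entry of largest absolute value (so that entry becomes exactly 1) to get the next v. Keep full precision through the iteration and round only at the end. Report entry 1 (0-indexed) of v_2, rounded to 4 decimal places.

1.0000

Hv0 = (3.00000, -9.00000); divide by -9.00000 → v1 = (-0.33333, 1.00000)
Hv1 = (-1.00000, 3.00000); divide by 3.00000 → v2 = (-0.33333, 1.00000)
Requested entry of v2: -27/-27 = 1.0000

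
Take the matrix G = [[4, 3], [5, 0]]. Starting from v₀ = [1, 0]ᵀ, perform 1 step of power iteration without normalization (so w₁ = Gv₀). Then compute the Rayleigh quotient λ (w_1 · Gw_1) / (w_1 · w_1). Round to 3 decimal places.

w1 = Gv₀ = (4·1 + 3·0; 5·1 + 0·0) = (4, 5)
Gw1 = (31, 20)
w1·Gw1 = 4·31 + 5·20 = 224; w1·w1 = 4·4 + 5·5 = 41
λ ≈ 224/41 = 5.463

λ ≈ 5.463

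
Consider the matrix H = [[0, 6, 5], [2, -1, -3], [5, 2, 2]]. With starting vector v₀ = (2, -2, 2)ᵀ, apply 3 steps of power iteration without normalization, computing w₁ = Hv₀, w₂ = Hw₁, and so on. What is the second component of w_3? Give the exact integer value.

w1 = Hv₀ = (-2, 0, 10)
w2 = Hw1 = (50, -34, 10)
w3 = Hw2 = (-154, 104, 202)
The requested component of w3 is 104.

104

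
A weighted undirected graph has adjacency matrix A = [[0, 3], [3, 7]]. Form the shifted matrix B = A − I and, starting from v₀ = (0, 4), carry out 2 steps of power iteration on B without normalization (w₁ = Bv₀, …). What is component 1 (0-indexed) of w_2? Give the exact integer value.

B = A − I has rows (-1, 3); (3, 6)
w1 = Bv₀ = (12, 24)
w2 = Bw1 = (60, 180)
Requested component of w2: 180

180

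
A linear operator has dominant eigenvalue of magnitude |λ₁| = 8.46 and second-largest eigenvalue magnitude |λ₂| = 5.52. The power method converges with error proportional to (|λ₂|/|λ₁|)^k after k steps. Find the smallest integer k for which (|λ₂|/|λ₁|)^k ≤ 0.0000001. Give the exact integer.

|λ₂/λ₁| = 5.52/8.46 = 0.65248
Need k ≥ ln(0.0000001) / ln(0.65248) = -16.1181 / -0.4270 ≈ 37.750
Smallest integer k satisfying the bound: 38

38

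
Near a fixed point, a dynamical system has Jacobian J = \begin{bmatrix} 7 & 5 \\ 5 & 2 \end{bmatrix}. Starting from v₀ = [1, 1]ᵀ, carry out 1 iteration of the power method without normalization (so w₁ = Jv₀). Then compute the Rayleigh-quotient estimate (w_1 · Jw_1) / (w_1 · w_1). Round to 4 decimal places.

λ ≈ 10.0829

w1 = Jv₀ = (12, 7)
Jw1 = (119, 74)
w1·Jw1 = 12·119 + 7·74 = 1946; w1·w1 = 12·12 + 7·7 = 193
λ ≈ 1946/193 = 10.0829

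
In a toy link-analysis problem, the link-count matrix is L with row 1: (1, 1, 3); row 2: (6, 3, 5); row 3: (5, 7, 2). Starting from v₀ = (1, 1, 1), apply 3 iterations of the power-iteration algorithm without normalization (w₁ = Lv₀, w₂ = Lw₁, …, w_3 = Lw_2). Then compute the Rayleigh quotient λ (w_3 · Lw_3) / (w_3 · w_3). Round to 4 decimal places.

10.7603

w1 = Lv₀ = (1·1 + 1·1 + 3·1; 6·1 + 3·1 + 5·1; 5·1 + 7·1 + 2·1) = (5, 14, 14)
w2 = Lw1 = (1·5 + 1·14 + 3·14; 6·5 + 3·14 + 5·14; 5·5 + 7·14 + 2·14) = (61, 142, 151)
w3 = Lw2 = (656, 1547, 1601)
Lw3 = (7006, 16582, 17311)
w3·Lw3 = 656·7006 + 1547·16582 + 1601·17311 = 57963201; w3·w3 = 656·656 + 1547·1547 + 1601·1601 = 5386746
λ ≈ 57963201/5386746 = 10.7603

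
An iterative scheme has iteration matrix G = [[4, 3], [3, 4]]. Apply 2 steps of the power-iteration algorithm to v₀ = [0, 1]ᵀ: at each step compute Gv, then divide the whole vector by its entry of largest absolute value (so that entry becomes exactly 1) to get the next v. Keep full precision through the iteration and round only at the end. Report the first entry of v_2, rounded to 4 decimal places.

0.9600

Gv0 = (3.00000, 4.00000); divide by 4.00000 → v1 = (0.75000, 1.00000)
Gv1 = (6.00000, 6.25000); divide by 6.25000 → v2 = (0.96000, 1.00000)
Requested entry of v2: 24/25 = 0.9600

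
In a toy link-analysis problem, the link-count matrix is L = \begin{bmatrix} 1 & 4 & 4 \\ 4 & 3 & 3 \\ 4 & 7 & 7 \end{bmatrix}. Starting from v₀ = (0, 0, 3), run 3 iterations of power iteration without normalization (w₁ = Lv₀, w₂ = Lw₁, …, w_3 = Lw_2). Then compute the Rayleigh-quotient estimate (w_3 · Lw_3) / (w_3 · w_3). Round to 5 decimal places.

w1 = Lv₀ = (12, 9, 21)
w2 = Lw1 = (132, 138, 258)
w3 = Lw2 = (1716, 1716, 3300)
Lw3 = (21780, 21912, 41976)
w3·Lw3 = 1716·21780 + 1716·21912 + 3300·41976 = 213496272; w3·w3 = 1716·1716 + 1716·1716 + 3300·3300 = 16779312
λ ≈ 213496272/16779312 = 12.72378

λ ≈ 12.72378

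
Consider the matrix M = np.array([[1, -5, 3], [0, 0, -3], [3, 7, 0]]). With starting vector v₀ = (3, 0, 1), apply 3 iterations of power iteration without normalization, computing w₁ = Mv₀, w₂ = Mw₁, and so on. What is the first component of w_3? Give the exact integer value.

174

w1 = Mv₀ = (6, -3, 9)
w2 = Mw1 = (48, -27, -3)
w3 = Mw2 = (174, 9, -45)
The requested component of w3 is 174.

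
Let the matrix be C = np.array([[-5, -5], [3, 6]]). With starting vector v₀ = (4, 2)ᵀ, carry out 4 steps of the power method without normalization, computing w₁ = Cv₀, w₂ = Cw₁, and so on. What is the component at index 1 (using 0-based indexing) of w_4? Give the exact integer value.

w1 = Cv₀ = ((-5)·4 + (-5)·2; 3·4 + 6·2) = (-30, 24)
w2 = Cw1 = ((-5)·(-30) + (-5)·24; 3·(-30) + 6·24) = (30, 54)
w3 = Cw2 = (-420, 414)
w4 = Cw3 = (30, 1224)
The requested component of w4 is 1224.

1224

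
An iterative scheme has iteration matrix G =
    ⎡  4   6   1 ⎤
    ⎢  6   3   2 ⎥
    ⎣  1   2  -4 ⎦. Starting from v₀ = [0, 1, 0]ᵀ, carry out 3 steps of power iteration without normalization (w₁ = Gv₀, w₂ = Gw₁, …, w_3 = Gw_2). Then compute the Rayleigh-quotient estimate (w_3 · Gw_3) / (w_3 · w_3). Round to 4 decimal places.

9.7949

w1 = Gv₀ = (4·0 + 6·1 + 1·0; 6·0 + 3·1 + 2·0; 1·0 + 2·1 + (-4)·0) = (6, 3, 2)
w2 = Gw1 = (4·6 + 6·3 + 1·2; 6·6 + 3·3 + 2·2; 1·6 + 2·3 + (-4)·2) = (44, 49, 4)
w3 = Gw2 = (474, 419, 126)
Gw3 = (4536, 4353, 808)
w3·Gw3 = 474·4536 + 419·4353 + 126·808 = 4075779; w3·w3 = 474·474 + 419·419 + 126·126 = 416113
λ ≈ 4075779/416113 = 9.7949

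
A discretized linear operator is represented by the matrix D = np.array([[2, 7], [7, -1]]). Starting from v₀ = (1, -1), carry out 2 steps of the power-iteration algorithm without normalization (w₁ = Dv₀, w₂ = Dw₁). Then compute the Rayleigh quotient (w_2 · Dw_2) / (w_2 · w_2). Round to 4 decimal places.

λ ≈ -6.3831

w1 = Dv₀ = (-5, 8)
w2 = Dw1 = (46, -43)
Dw2 = (-209, 365)
w2·Dw2 = 46·(-209) + (-43)·365 = -25309; w2·w2 = 46·46 + (-43)·(-43) = 3965
λ ≈ -25309/3965 = -6.3831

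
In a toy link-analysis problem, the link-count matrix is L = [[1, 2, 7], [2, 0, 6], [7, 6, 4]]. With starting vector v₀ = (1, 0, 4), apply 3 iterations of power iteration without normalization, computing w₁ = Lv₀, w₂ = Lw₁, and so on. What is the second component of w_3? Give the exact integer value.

3190

w1 = Lv₀ = (1·1 + 2·0 + 7·4; 2·1 + 0·0 + 6·4; 7·1 + 6·0 + 4·4) = (29, 26, 23)
w2 = Lw1 = (1·29 + 2·26 + 7·23; 2·29 + 0·26 + 6·23; 7·29 + 6·26 + 4·23) = (242, 196, 451)
w3 = Lw2 = (3791, 3190, 4674)
The requested component of w3 is 3190.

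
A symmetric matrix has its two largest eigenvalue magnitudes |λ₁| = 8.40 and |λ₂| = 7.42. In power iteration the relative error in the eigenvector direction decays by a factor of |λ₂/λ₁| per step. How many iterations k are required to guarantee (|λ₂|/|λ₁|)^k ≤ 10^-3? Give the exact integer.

|λ₂/λ₁| = 7.42/8.40 = 0.88333
Need k ≥ ln(10^-3) / ln(0.88333) = -6.9078 / -0.1241 ≈ 55.684
Smallest integer k satisfying the bound: 56

56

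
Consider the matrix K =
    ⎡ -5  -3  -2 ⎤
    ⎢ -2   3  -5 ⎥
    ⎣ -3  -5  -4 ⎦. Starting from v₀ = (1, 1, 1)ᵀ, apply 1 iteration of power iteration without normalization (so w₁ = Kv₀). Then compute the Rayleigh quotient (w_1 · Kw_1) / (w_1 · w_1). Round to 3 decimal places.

λ ≈ -8.877

w1 = Kv₀ = ((-5)·1 + (-3)·1 + (-2)·1; (-2)·1 + 3·1 + (-5)·1; (-3)·1 + (-5)·1 + (-4)·1) = (-10, -4, -12)
Kw1 = (86, 68, 98)
w1·Kw1 = (-10)·86 + (-4)·68 + (-12)·98 = -2308; w1·w1 = (-10)·(-10) + (-4)·(-4) + (-12)·(-12) = 260
λ ≈ -2308/260 = -8.877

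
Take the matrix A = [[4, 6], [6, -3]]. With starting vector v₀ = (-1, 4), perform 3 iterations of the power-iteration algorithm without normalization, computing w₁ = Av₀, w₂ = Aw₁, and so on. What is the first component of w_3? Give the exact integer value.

w1 = Av₀ = (4·(-1) + 6·4; 6·(-1) + (-3)·4) = (20, -18)
w2 = Aw1 = (4·20 + 6·(-18); 6·20 + (-3)·(-18)) = (-28, 174)
w3 = Aw2 = (932, -690)
The requested component of w3 is 932.

932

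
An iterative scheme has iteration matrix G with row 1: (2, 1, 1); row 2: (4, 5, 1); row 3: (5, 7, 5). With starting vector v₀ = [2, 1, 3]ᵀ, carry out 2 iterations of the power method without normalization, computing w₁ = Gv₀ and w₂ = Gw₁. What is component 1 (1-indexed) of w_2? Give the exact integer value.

w1 = Gv₀ = (2·2 + 1·1 + 1·3; 4·2 + 5·1 + 1·3; 5·2 + 7·1 + 5·3) = (8, 16, 32)
w2 = Gw1 = (2·8 + 1·16 + 1·32; 4·8 + 5·16 + 1·32; 5·8 + 7·16 + 5·32) = (64, 144, 312)
The requested component of w2 is 64.

64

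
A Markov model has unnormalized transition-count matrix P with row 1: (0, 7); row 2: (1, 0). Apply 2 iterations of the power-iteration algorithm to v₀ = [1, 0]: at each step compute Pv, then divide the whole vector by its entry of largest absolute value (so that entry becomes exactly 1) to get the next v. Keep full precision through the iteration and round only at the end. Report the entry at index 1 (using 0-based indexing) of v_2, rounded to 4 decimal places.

0.0000

Pv0 = (0.00000, 1.00000); divide by 1.00000 → v1 = (0.00000, 1.00000)
Pv1 = (7.00000, 0.00000); divide by 7.00000 → v2 = (1.00000, 0.00000)
Requested entry of v2: 0/7 = 0.0000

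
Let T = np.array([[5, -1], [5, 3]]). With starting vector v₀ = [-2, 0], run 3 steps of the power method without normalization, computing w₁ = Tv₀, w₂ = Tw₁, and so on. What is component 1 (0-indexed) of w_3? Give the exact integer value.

w1 = Tv₀ = (5·(-2) + (-1)·0; 5·(-2) + 3·0) = (-10, -10)
w2 = Tw1 = (5·(-10) + (-1)·(-10); 5·(-10) + 3·(-10)) = (-40, -80)
w3 = Tw2 = (-120, -440)
The requested component of w3 is -440.

-440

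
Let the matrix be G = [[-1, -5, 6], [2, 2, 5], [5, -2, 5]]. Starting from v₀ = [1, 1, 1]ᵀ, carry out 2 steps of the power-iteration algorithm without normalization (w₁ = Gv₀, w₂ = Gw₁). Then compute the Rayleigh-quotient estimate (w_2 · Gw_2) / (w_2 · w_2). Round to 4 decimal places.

3.4148

w1 = Gv₀ = ((-1)·1 + (-5)·1 + 6·1; 2·1 + 2·1 + 5·1; 5·1 + (-2)·1 + 5·1) = (0, 9, 8)
w2 = Gw1 = ((-1)·0 + (-5)·9 + 6·8; 2·0 + 2·9 + 5·8; 5·0 + (-2)·9 + 5·8) = (3, 58, 22)
Gw2 = (-161, 232, 9)
w2·Gw2 = 3·(-161) + 58·232 + 22·9 = 13171; w2·w2 = 3·3 + 58·58 + 22·22 = 3857
λ ≈ 13171/3857 = 3.4148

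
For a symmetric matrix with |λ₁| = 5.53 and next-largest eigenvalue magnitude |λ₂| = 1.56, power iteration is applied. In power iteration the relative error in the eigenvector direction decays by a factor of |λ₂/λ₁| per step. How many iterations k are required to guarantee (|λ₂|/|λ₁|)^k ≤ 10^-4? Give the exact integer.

8

|λ₂/λ₁| = 1.56/5.53 = 0.28210
Need k ≥ ln(10^-4) / ln(0.28210) = -9.2103 / -1.2655 ≈ 7.278
Smallest integer k satisfying the bound: 8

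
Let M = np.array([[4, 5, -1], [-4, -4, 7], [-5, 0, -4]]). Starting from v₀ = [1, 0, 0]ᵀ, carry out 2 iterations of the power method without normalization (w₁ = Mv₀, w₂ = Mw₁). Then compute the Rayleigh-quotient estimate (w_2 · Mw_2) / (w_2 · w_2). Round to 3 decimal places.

w1 = Mv₀ = (4·1 + 5·0 + (-1)·0; (-4)·1 + (-4)·0 + 7·0; (-5)·1 + 0·0 + (-4)·0) = (4, -4, -5)
w2 = Mw1 = (4·4 + 5·(-4) + (-1)·(-5); (-4)·4 + (-4)·(-4) + 7·(-5); (-5)·4 + 0·(-4) + (-4)·(-5)) = (1, -35, 0)
Mw2 = (-171, 136, -5)
w2·Mw2 = 1·(-171) + (-35)·136 + 0·(-5) = -4931; w2·w2 = 1·1 + (-35)·(-35) + 0·0 = 1226
λ ≈ -4931/1226 = -4.022

-4.022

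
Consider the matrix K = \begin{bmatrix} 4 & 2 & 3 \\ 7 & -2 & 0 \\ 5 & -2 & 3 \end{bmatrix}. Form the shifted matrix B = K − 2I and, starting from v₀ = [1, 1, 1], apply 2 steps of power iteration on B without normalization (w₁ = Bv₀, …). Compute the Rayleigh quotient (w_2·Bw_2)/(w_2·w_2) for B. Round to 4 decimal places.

4.1134

B = K − 2I has rows (2, 2, 3); (7, -4, 0); (5, -2, 1)
w1 = Bv₀ = (2·1 + 2·1 + 3·1; 7·1 + (-4)·1 + 0·1; 5·1 + (-2)·1 + 1·1) = (7, 3, 4)
w2 = Bw1 = (2·7 + 2·3 + 3·4; 7·7 + (-4)·3 + 0·4; 5·7 + (-2)·3 + 1·4) = (32, 37, 33)
Bw2 = (237, 76, 119)
w2·Bw2 = 14323; w2·w2 = 3482; μ ≈ 14323/3482 = 4.1134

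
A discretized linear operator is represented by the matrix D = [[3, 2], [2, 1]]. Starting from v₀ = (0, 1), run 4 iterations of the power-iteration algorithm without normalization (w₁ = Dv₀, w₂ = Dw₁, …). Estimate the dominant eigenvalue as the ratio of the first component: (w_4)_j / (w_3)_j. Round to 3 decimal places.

λ ≈ 4.235

w1 = Dv₀ = (2, 1)
w2 = Dw1 = (8, 5)
w3 = Dw2 = (34, 21)
w4 = Dw3 = (144, 89)
Ratio at component: 144 / 34 = 4.235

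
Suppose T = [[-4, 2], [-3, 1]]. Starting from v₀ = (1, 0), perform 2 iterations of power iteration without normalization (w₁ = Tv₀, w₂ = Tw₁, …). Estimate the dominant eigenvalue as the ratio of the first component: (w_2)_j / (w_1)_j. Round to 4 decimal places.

w1 = Tv₀ = ((-4)·1 + 2·0; (-3)·1 + 1·0) = (-4, -3)
w2 = Tw1 = ((-4)·(-4) + 2·(-3); (-3)·(-4) + 1·(-3)) = (10, 9)
Ratio at component: 10 / -4 = -2.5000

-2.5000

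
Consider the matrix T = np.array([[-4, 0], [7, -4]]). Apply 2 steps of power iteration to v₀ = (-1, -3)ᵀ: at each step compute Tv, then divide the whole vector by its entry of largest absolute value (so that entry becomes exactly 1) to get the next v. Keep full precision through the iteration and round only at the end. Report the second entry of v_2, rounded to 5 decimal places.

-0.50000

Tv0 = (4.000000, 5.000000); divide by 5.000000 → v1 = (0.800000, 1.000000)
Tv1 = (-3.200000, 1.600000); divide by -3.200000 → v2 = (1.000000, -0.500000)
Requested entry of v2: 8/-16 = -0.50000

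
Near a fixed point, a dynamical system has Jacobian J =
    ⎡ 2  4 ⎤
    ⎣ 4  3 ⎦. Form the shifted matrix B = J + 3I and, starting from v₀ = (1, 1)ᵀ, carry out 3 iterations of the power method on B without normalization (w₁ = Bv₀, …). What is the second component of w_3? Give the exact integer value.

916

B = J + 3I has rows (5, 4); (4, 6)
w1 = Bv₀ = (9, 10)
w2 = Bw1 = (85, 96)
w3 = Bw2 = (809, 916)
Requested component of w3: 916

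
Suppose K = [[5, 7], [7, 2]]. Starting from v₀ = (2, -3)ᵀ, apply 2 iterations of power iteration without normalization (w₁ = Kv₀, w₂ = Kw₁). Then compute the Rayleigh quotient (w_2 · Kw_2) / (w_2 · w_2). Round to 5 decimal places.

λ ≈ 1.77136

w1 = Kv₀ = (5·2 + 7·(-3); 7·2 + 2·(-3)) = (-11, 8)
w2 = Kw1 = (5·(-11) + 7·8; 7·(-11) + 2·8) = (1, -61)
Kw2 = (-422, -115)
w2·Kw2 = 1·(-422) + (-61)·(-115) = 6593; w2·w2 = 1·1 + (-61)·(-61) = 3722
λ ≈ 6593/3722 = 1.77136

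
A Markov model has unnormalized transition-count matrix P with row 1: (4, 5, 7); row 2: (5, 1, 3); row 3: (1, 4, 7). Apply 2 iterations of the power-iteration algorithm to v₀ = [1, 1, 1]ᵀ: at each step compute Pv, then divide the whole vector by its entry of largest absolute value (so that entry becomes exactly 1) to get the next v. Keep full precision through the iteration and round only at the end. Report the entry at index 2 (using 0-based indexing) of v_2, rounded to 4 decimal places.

Pv0 = (16.00000, 9.00000, 12.00000); divide by 16.00000 → v1 = (1.00000, 0.56250, 0.75000)
Pv1 = (12.06250, 7.81250, 8.50000); divide by 12.06250 → v2 = (1.00000, 0.64767, 0.70466)
Requested entry of v2: 136/193 = 0.7047

0.7047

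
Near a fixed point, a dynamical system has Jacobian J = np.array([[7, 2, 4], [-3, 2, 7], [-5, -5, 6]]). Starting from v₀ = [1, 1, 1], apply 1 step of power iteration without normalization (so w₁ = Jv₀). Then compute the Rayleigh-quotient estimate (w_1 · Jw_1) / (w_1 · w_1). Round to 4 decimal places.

w1 = Jv₀ = (7·1 + 2·1 + 4·1; (-3)·1 + 2·1 + 7·1; (-5)·1 + (-5)·1 + 6·1) = (13, 6, -4)
Jw1 = (87, -55, -119)
w1·Jw1 = 13·87 + 6·(-55) + (-4)·(-119) = 1277; w1·w1 = 13·13 + 6·6 + (-4)·(-4) = 221
λ ≈ 1277/221 = 5.7783

5.7783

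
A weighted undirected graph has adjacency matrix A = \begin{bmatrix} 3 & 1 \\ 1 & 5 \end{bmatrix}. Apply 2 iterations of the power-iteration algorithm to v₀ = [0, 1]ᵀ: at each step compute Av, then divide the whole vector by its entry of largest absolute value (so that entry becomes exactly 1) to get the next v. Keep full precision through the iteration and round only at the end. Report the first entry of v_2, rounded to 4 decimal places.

Av0 = (1.00000, 5.00000); divide by 5.00000 → v1 = (0.20000, 1.00000)
Av1 = (1.60000, 5.20000); divide by 5.20000 → v2 = (0.30769, 1.00000)
Requested entry of v2: 8/26 = 0.3077

0.3077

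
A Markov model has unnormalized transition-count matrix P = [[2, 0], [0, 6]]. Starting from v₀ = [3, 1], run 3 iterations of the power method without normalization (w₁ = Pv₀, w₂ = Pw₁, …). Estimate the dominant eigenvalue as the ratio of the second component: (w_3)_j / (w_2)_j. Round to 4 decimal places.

λ ≈ 6.0000

w1 = Pv₀ = (6, 6)
w2 = Pw1 = (12, 36)
w3 = Pw2 = (24, 216)
Ratio at component: 216 / 36 = 6.0000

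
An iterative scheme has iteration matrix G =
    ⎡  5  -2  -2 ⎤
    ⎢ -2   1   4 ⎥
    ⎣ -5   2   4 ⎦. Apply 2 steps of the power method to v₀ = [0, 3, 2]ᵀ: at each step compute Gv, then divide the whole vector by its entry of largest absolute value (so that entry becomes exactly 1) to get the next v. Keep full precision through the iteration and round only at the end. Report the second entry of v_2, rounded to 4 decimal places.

Gv0 = (-10.00000, 11.00000, 14.00000); divide by 14.00000 → v1 = (-0.71429, 0.78571, 1.00000)
Gv1 = (-7.14286, 6.21429, 9.14286); divide by 9.14286 → v2 = (-0.78125, 0.67969, 1.00000)
Requested entry of v2: 87/128 = 0.6797

0.6797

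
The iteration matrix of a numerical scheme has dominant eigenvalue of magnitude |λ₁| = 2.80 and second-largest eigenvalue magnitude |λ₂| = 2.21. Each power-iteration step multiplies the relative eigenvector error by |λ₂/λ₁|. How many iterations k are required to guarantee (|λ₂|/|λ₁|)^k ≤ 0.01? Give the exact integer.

|λ₂/λ₁| = 2.21/2.80 = 0.78929
Need k ≥ ln(0.01) / ln(0.78929) = -4.6052 / -0.2366 ≈ 19.462
Smallest integer k satisfying the bound: 20

20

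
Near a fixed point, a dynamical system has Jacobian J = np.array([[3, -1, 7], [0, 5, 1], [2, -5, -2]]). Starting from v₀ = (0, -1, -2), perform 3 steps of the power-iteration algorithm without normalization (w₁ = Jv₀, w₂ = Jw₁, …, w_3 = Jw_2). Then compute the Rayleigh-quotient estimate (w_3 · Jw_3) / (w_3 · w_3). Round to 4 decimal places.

3.7291

w1 = Jv₀ = (3·0 + (-1)·(-1) + 7·(-2); 0·0 + 5·(-1) + 1·(-2); 2·0 + (-5)·(-1) + (-2)·(-2)) = (-13, -7, 9)
w2 = Jw1 = (3·(-13) + (-1)·(-7) + 7·9; 0·(-13) + 5·(-7) + 1·9; 2·(-13) + (-5)·(-7) + (-2)·9) = (31, -26, -9)
w3 = Jw2 = (56, -139, 210)
Jw3 = (1777, -485, 387)
w3·Jw3 = 56·1777 + (-139)·(-485) + 210·387 = 248197; w3·w3 = 56·56 + (-139)·(-139) + 210·210 = 66557
λ ≈ 248197/66557 = 3.7291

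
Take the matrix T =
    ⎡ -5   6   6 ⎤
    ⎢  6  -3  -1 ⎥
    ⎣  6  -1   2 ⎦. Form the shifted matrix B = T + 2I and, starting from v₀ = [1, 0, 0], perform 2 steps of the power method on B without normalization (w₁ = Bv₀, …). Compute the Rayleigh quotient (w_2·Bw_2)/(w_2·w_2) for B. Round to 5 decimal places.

B = T + 2I has rows (-3, 6, 6); (6, -1, -1); (6, -1, 4)
w1 = Bv₀ = (-3, 6, 6)
w2 = Bw1 = (81, -30, 0)
Bw2 = (-423, 516, 516)
w2·Bw2 = -49743; w2·w2 = 7461; μ ≈ -49743/7461 = -6.66707

-6.66707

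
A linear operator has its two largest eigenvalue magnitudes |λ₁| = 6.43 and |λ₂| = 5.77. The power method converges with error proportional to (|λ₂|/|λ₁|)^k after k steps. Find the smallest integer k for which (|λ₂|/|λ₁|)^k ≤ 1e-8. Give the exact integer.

|λ₂/λ₁| = 5.77/6.43 = 0.89736
Need k ≥ ln(1e-8) / ln(0.89736) = -18.4207 / -0.1083 ≈ 170.086
Smallest integer k satisfying the bound: 171

171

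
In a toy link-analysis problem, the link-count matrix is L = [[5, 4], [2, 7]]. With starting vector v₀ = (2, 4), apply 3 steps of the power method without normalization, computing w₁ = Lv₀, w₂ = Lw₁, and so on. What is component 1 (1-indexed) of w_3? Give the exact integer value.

w1 = Lv₀ = (5·2 + 4·4; 2·2 + 7·4) = (26, 32)
w2 = Lw1 = (5·26 + 4·32; 2·26 + 7·32) = (258, 276)
w3 = Lw2 = (2394, 2448)
The requested component of w3 is 2394.

2394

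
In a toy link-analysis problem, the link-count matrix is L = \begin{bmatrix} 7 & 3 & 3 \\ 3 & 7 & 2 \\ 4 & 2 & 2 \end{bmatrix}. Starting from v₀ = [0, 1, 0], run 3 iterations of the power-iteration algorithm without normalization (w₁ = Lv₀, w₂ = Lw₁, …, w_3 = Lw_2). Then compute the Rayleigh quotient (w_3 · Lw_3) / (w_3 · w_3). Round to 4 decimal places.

11.5573

w1 = Lv₀ = (7·0 + 3·1 + 3·0; 3·0 + 7·1 + 2·0; 4·0 + 2·1 + 2·0) = (3, 7, 2)
w2 = Lw1 = (7·3 + 3·7 + 3·2; 3·3 + 7·7 + 2·2; 4·3 + 2·7 + 2·2) = (48, 62, 30)
w3 = Lw2 = (612, 638, 376)
Lw3 = (7326, 7054, 4476)
w3·Lw3 = 612·7326 + 638·7054 + 376·4476 = 10666940; w3·w3 = 612·612 + 638·638 + 376·376 = 922964
λ ≈ 10666940/922964 = 11.5573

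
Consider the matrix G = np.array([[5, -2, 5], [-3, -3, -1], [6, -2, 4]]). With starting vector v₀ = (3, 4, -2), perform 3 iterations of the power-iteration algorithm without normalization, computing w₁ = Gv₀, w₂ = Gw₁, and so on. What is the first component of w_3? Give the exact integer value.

177

w1 = Gv₀ = (5·3 + (-2)·4 + 5·(-2); (-3)·3 + (-3)·4 + (-1)·(-2); 6·3 + (-2)·4 + 4·(-2)) = (-3, -19, 2)
w2 = Gw1 = (5·(-3) + (-2)·(-19) + 5·2; (-3)·(-3) + (-3)·(-19) + (-1)·2; 6·(-3) + (-2)·(-19) + 4·2) = (33, 64, 28)
w3 = Gw2 = (177, -319, 182)
The requested component of w3 is 177.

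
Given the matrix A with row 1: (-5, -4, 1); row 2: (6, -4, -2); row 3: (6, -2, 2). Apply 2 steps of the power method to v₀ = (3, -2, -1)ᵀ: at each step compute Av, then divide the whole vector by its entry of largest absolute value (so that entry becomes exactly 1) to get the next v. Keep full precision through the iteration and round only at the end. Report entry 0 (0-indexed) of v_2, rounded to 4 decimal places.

Av0 = (-8.00000, 28.00000, 20.00000); divide by 28.00000 → v1 = (-0.28571, 1.00000, 0.71429)
Av1 = (-1.85714, -7.14286, -2.28571); divide by -7.14286 → v2 = (0.26000, 1.00000, 0.32000)
Requested entry of v2: -52/-200 = 0.2600

0.2600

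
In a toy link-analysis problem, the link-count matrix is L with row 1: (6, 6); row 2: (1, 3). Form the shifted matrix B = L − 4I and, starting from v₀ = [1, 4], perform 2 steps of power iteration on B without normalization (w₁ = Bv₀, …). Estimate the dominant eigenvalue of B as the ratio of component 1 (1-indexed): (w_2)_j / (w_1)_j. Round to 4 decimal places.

μ ≈ 1.3077

B = L − 4I has rows (2, 6); (1, -1)
w1 = Bv₀ = (2·1 + 6·4; 1·1 + (-1)·4) = (26, -3)
w2 = Bw1 = (2·26 + 6·(-3); 1·26 + (-1)·(-3)) = (34, 29)
Ratio: 34/26 = 1.3077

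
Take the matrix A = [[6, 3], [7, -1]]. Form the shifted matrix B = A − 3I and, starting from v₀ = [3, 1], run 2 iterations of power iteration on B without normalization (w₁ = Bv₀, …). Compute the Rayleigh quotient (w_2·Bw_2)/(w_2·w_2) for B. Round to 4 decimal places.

B = A − 3I has rows (3, 3); (7, -4)
w1 = Bv₀ = (12, 17)
w2 = Bw1 = (87, 16)
Bw2 = (309, 545)
w2·Bw2 = 35603; w2·w2 = 7825; μ ≈ 35603/7825 = 4.5499

4.5499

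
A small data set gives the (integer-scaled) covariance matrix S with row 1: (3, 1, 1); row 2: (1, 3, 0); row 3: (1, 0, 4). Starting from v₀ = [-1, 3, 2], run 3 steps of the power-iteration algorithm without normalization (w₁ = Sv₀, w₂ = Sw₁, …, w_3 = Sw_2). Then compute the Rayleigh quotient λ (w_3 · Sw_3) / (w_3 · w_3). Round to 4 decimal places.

w1 = Sv₀ = (3·(-1) + 1·3 + 1·2; 1·(-1) + 3·3 + 0·2; 1·(-1) + 0·3 + 4·2) = (2, 8, 7)
w2 = Sw1 = (3·2 + 1·8 + 1·7; 1·2 + 3·8 + 0·7; 1·2 + 0·8 + 4·7) = (21, 26, 30)
w3 = Sw2 = (119, 99, 141)
Sw3 = (597, 416, 683)
w3·Sw3 = 119·597 + 99·416 + 141·683 = 208530; w3·w3 = 119·119 + 99·99 + 141·141 = 43843
λ ≈ 208530/43843 = 4.7563

4.7563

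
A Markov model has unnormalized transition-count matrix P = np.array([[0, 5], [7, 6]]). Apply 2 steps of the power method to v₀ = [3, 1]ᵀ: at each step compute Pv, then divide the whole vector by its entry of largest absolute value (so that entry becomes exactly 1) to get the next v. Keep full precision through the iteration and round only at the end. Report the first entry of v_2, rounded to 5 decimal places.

Pv0 = (5.000000, 27.000000); divide by 27.000000 → v1 = (0.185185, 1.000000)
Pv1 = (5.000000, 7.296296); divide by 7.296296 → v2 = (0.685279, 1.000000)
Requested entry of v2: 135/197 = 0.68528

0.68528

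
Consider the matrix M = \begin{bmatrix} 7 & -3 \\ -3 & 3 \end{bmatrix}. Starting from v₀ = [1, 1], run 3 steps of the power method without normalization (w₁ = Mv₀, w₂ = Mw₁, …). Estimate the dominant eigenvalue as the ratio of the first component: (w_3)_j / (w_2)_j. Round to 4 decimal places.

w1 = Mv₀ = (7·1 + (-3)·1; (-3)·1 + 3·1) = (4, 0)
w2 = Mw1 = (7·4 + (-3)·0; (-3)·4 + 3·0) = (28, -12)
w3 = Mw2 = (232, -120)
Ratio at component: 232 / 28 = 8.2857

8.2857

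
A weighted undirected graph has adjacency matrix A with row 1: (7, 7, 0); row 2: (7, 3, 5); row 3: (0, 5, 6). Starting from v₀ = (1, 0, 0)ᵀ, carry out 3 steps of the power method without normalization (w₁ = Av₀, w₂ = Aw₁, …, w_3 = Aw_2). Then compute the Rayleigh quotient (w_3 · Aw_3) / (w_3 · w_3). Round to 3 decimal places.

w1 = Av₀ = (7, 7, 0)
w2 = Aw1 = (98, 70, 35)
w3 = Aw2 = (1176, 1071, 560)
Aw3 = (15729, 14245, 8715)
w3·Aw3 = 1176·15729 + 1071·14245 + 560·8715 = 38634099; w3·w3 = 1176·1176 + 1071·1071 + 560·560 = 2843617
λ ≈ 38634099/2843617 = 13.586

λ ≈ 13.586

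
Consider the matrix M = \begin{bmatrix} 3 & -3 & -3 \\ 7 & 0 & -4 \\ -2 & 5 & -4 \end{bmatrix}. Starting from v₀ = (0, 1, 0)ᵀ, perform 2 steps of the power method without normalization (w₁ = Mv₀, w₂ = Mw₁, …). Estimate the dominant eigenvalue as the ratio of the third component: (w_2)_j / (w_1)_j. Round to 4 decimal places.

λ ≈ -2.8000

w1 = Mv₀ = (-3, 0, 5)
w2 = Mw1 = (-24, -41, -14)
Ratio at component: -14 / 5 = -2.8000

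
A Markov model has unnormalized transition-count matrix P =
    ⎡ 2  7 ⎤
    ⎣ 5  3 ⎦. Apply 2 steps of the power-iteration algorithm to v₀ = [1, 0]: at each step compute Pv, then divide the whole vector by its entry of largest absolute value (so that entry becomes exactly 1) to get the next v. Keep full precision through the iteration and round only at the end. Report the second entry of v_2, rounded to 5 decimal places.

0.64103

Pv0 = (2.000000, 5.000000); divide by 5.000000 → v1 = (0.400000, 1.000000)
Pv1 = (7.800000, 5.000000); divide by 7.800000 → v2 = (1.000000, 0.641026)
Requested entry of v2: 25/39 = 0.64103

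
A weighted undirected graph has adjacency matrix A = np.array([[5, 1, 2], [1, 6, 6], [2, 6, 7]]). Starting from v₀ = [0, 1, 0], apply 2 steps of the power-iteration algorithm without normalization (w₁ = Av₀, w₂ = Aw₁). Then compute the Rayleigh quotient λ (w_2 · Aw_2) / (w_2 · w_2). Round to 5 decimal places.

λ ≈ 13.07040

w1 = Av₀ = (1, 6, 6)
w2 = Aw1 = (23, 73, 80)
Aw2 = (348, 941, 1044)
w2·Aw2 = 23·348 + 73·941 + 80·1044 = 160217; w2·w2 = 23·23 + 73·73 + 80·80 = 12258
λ ≈ 160217/12258 = 13.07040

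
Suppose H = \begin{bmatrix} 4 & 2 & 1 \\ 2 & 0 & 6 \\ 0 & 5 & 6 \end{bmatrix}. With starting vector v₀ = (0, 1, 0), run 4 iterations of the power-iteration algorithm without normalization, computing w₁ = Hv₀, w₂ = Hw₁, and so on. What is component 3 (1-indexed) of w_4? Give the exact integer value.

3130

w1 = Hv₀ = (4·0 + 2·1 + 1·0; 2·0 + 0·1 + 6·0; 0·0 + 5·1 + 6·0) = (2, 0, 5)
w2 = Hw1 = (4·2 + 2·0 + 1·5; 2·2 + 0·0 + 6·5; 0·2 + 5·0 + 6·5) = (13, 34, 30)
w3 = Hw2 = (150, 206, 350)
w4 = Hw3 = (1362, 2400, 3130)
The requested component of w4 is 3130.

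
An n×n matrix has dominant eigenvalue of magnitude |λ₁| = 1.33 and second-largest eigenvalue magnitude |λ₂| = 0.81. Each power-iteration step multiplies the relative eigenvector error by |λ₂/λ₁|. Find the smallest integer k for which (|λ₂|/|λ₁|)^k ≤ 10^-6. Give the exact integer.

28

|λ₂/λ₁| = 0.81/1.33 = 0.60902
Need k ≥ ln(10^-6) / ln(0.60902) = -13.8155 / -0.4959 ≈ 27.859
Smallest integer k satisfying the bound: 28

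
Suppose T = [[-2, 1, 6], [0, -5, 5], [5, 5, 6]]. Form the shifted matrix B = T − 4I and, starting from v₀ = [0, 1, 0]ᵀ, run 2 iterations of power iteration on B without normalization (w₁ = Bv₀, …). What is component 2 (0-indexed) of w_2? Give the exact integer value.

B = T − 4I has rows (-6, 1, 6); (0, -9, 5); (5, 5, 2)
w1 = Bv₀ = ((-6)·0 + 1·1 + 6·0; 0·0 + (-9)·1 + 5·0; 5·0 + 5·1 + 2·0) = (1, -9, 5)
w2 = Bw1 = ((-6)·1 + 1·(-9) + 6·5; 0·1 + (-9)·(-9) + 5·5; 5·1 + 5·(-9) + 2·5) = (15, 106, -30)
Requested component of w2: -30

-30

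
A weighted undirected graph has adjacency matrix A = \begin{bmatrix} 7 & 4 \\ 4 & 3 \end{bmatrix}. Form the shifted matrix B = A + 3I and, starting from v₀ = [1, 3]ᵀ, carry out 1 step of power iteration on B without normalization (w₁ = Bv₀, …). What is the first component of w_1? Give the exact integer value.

22

B = A + 3I has rows (10, 4); (4, 6)
w1 = Bv₀ = (10·1 + 4·3; 4·1 + 6·3) = (22, 22)
Requested component of w1: 22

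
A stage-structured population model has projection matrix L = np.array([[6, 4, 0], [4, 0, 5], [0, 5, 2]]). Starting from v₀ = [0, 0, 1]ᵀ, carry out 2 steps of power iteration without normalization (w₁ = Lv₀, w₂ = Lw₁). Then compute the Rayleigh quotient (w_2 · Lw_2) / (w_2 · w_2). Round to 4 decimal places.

λ ≈ 6.3997

w1 = Lv₀ = (6·0 + 4·0 + 0·1; 4·0 + 0·0 + 5·1; 0·0 + 5·0 + 2·1) = (0, 5, 2)
w2 = Lw1 = (6·0 + 4·5 + 0·2; 4·0 + 0·5 + 5·2; 0·0 + 5·5 + 2·2) = (20, 10, 29)
Lw2 = (160, 225, 108)
w2·Lw2 = 20·160 + 10·225 + 29·108 = 8582; w2·w2 = 20·20 + 10·10 + 29·29 = 1341
λ ≈ 8582/1341 = 6.3997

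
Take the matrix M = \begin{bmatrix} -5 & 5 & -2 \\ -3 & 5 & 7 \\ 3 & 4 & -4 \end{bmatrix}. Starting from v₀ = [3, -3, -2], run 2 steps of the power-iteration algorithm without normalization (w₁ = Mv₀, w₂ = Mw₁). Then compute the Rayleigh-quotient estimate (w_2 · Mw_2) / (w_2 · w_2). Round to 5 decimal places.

w1 = Mv₀ = ((-5)·3 + 5·(-3) + (-2)·(-2); (-3)·3 + 5·(-3) + 7·(-2); 3·3 + 4·(-3) + (-4)·(-2)) = (-26, -38, 5)
w2 = Mw1 = ((-5)·(-26) + 5·(-38) + (-2)·5; (-3)·(-26) + 5·(-38) + 7·5; 3·(-26) + 4·(-38) + (-4)·5) = (-70, -77, -250)
Mw2 = (465, -1925, 482)
w2·Mw2 = (-70)·465 + (-77)·(-1925) + (-250)·482 = -4825; w2·w2 = (-70)·(-70) + (-77)·(-77) + (-250)·(-250) = 73329
λ ≈ -4825/73329 = -0.06580

λ ≈ -0.06580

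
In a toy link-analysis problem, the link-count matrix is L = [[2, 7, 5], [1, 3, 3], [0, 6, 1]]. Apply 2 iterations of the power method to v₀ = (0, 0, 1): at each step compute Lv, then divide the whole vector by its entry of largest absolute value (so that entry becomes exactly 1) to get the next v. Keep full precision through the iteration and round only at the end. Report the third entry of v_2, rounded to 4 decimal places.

0.5278

Lv0 = (5.00000, 3.00000, 1.00000); divide by 5.00000 → v1 = (1.00000, 0.60000, 0.20000)
Lv1 = (7.20000, 3.40000, 3.80000); divide by 7.20000 → v2 = (1.00000, 0.47222, 0.52778)
Requested entry of v2: 19/36 = 0.5278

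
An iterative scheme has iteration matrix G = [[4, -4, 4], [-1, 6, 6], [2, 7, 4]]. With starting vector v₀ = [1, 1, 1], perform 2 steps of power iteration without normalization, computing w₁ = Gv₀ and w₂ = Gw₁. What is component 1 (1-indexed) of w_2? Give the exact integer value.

w1 = Gv₀ = (4·1 + (-4)·1 + 4·1; (-1)·1 + 6·1 + 6·1; 2·1 + 7·1 + 4·1) = (4, 11, 13)
w2 = Gw1 = (4·4 + (-4)·11 + 4·13; (-1)·4 + 6·11 + 6·13; 2·4 + 7·11 + 4·13) = (24, 140, 137)
The requested component of w2 is 24.

24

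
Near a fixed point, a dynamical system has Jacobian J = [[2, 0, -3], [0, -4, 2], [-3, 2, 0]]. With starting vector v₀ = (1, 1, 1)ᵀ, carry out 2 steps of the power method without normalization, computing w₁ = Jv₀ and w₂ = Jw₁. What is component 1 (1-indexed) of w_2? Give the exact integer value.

1

w1 = Jv₀ = (-1, -2, -1)
w2 = Jw1 = (1, 6, -1)
The requested component of w2 is 1.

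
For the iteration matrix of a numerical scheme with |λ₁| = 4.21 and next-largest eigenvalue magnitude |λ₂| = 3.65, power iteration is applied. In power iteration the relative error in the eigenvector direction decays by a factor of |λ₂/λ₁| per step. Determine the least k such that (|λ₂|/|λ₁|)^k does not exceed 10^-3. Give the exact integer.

|λ₂/λ₁| = 3.65/4.21 = 0.86698
Need k ≥ ln(10^-3) / ln(0.86698) = -6.9078 / -0.1427 ≈ 48.396
Smallest integer k satisfying the bound: 49

49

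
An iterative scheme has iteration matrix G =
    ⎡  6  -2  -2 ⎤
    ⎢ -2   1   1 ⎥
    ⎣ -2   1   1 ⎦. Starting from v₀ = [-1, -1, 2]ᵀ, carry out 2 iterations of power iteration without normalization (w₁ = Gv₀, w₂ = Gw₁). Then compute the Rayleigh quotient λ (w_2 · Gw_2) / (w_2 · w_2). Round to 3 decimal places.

λ ≈ 7.464

w1 = Gv₀ = (6·(-1) + (-2)·(-1) + (-2)·2; (-2)·(-1) + 1·(-1) + 1·2; (-2)·(-1) + 1·(-1) + 1·2) = (-8, 3, 3)
w2 = Gw1 = (6·(-8) + (-2)·3 + (-2)·3; (-2)·(-8) + 1·3 + 1·3; (-2)·(-8) + 1·3 + 1·3) = (-60, 22, 22)
Gw2 = (-448, 164, 164)
w2·Gw2 = (-60)·(-448) + 22·164 + 22·164 = 34096; w2·w2 = (-60)·(-60) + 22·22 + 22·22 = 4568
λ ≈ 34096/4568 = 7.464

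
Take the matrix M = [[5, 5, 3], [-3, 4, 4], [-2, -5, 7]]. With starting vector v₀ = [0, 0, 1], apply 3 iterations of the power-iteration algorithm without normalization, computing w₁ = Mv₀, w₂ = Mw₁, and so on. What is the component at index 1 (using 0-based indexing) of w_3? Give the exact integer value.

64

w1 = Mv₀ = (5·0 + 5·0 + 3·1; (-3)·0 + 4·0 + 4·1; (-2)·0 + (-5)·0 + 7·1) = (3, 4, 7)
w2 = Mw1 = (5·3 + 5·4 + 3·7; (-3)·3 + 4·4 + 4·7; (-2)·3 + (-5)·4 + 7·7) = (56, 35, 23)
w3 = Mw2 = (524, 64, -126)
The requested component of w3 is 64.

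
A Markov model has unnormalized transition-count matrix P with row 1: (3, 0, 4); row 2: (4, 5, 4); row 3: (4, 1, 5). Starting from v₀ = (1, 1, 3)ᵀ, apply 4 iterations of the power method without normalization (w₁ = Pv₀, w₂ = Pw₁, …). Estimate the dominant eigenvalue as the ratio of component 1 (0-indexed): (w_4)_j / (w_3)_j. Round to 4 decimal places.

w1 = Pv₀ = (15, 21, 20)
w2 = Pw1 = (125, 245, 181)
w3 = Pw2 = (1099, 2449, 1650)
w4 = Pw3 = (9897, 23241, 15095)
Ratio at component: 23241 / 2449 = 9.4900

9.4900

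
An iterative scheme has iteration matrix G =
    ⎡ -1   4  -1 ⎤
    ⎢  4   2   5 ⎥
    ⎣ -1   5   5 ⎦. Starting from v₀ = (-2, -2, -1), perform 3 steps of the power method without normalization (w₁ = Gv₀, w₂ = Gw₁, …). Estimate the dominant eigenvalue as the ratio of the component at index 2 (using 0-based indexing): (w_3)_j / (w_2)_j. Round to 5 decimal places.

w1 = Gv₀ = (-5, -17, -13)
w2 = Gw1 = (-50, -119, -145)
w3 = Gw2 = (-281, -1163, -1270)
Ratio at component: -1270 / -145 = 8.75862

8.75862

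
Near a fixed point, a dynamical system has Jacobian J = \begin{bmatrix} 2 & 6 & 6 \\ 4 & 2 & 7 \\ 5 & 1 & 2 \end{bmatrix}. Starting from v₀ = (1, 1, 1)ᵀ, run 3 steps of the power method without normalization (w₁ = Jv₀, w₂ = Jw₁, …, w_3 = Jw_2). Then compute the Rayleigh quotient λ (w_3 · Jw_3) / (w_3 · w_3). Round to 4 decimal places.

w1 = Jv₀ = (2·1 + 6·1 + 6·1; 4·1 + 2·1 + 7·1; 5·1 + 1·1 + 2·1) = (14, 13, 8)
w2 = Jw1 = (2·14 + 6·13 + 6·8; 4·14 + 2·13 + 7·8; 5·14 + 1·13 + 2·8) = (154, 138, 99)
w3 = Jw2 = (1730, 1585, 1106)
Jw3 = (19606, 17832, 12447)
w3·Jw3 = 1730·19606 + 1585·17832 + 1106·12447 = 75948482; w3·w3 = 1730·1730 + 1585·1585 + 1106·1106 = 6728361
λ ≈ 75948482/6728361 = 11.2878

11.2878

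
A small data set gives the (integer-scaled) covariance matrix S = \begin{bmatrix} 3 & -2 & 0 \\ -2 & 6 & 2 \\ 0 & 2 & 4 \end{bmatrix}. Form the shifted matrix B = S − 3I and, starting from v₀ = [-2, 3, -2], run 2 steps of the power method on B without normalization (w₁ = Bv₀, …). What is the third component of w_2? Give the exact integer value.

22

B = S − 3I has rows (0, -2, 0); (-2, 3, 2); (0, 2, 1)
w1 = Bv₀ = (-6, 9, 4)
w2 = Bw1 = (-18, 47, 22)
Requested component of w2: 22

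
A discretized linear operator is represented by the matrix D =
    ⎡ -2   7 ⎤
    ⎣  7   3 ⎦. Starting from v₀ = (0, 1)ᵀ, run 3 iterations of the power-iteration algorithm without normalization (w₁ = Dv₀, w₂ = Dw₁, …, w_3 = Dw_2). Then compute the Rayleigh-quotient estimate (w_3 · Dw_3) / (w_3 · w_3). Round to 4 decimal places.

w1 = Dv₀ = ((-2)·0 + 7·1; 7·0 + 3·1) = (7, 3)
w2 = Dw1 = ((-2)·7 + 7·3; 7·7 + 3·3) = (7, 58)
w3 = Dw2 = (392, 223)
Dw3 = (777, 3413)
w3·Dw3 = 392·777 + 223·3413 = 1065683; w3·w3 = 392·392 + 223·223 = 203393
λ ≈ 1065683/203393 = 5.2395

λ ≈ 5.2395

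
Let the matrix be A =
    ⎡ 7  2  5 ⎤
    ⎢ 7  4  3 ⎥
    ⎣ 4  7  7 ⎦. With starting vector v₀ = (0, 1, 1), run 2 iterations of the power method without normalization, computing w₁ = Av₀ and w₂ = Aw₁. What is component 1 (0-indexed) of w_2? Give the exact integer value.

119

w1 = Av₀ = (7·0 + 2·1 + 5·1; 7·0 + 4·1 + 3·1; 4·0 + 7·1 + 7·1) = (7, 7, 14)
w2 = Aw1 = (7·7 + 2·7 + 5·14; 7·7 + 4·7 + 3·14; 4·7 + 7·7 + 7·14) = (133, 119, 175)
The requested component of w2 is 119.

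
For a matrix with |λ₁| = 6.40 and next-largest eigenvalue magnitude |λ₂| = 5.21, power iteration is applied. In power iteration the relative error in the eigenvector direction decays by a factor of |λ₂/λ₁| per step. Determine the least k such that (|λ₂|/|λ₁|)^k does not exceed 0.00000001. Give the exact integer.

|λ₂/λ₁| = 5.21/6.40 = 0.81406
Need k ≥ ln(0.00000001) / ln(0.81406) = -18.4207 / -0.2057 ≈ 89.543
Smallest integer k satisfying the bound: 90

90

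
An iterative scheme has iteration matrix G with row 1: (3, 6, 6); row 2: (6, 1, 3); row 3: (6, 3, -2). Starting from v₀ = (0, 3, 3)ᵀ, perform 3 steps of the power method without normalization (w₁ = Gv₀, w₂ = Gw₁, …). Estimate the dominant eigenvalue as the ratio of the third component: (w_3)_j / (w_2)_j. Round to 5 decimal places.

w1 = Gv₀ = (3·0 + 6·3 + 6·3; 6·0 + 1·3 + 3·3; 6·0 + 3·3 + (-2)·3) = (36, 12, 3)
w2 = Gw1 = (3·36 + 6·12 + 6·3; 6·36 + 1·12 + 3·3; 6·36 + 3·12 + (-2)·3) = (198, 237, 246)
w3 = Gw2 = (3492, 2163, 1407)
Ratio at component: 1407 / 246 = 5.71951

λ ≈ 5.71951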